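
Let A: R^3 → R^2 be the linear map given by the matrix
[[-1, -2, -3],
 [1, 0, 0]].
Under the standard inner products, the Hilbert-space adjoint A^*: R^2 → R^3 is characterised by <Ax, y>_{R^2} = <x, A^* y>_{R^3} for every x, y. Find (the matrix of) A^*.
A^* = A^T =
[[-1, 1],
 [-2, 0],
 [-3, 0]]

For real matrices with standard dot products, the defining identity <Ax, y> = <x, A^* y> gives (Ax)^T y = x^T (A^*) y, i.e. x^T A^T y = x^T (A^*) y. Since this holds for all x, y, we must have A^* = A^T. Therefore
A^* =
[[-1, 1],
 [-2, 0],
 [-3, 0]].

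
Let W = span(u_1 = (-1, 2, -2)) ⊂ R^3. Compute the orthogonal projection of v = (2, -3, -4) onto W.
proj_W(v) = (0, 0, 0)

Set up U = [u_1 | ... | u_1] ∈ R^(3×1). The projector onto W = col(U) is P = U (U^T U)^(-1) U^T.
Compute U^T U =
  [9],
and U^T v = (0).
Solve U^T U · c = U^T v for the coefficients: c = (0). The projection is proj_W(v) = U c.
Check: (v - proj_W(v)) · u_1 = 0  (should be 0).
Result: proj_W(v) = (0, 0, 0).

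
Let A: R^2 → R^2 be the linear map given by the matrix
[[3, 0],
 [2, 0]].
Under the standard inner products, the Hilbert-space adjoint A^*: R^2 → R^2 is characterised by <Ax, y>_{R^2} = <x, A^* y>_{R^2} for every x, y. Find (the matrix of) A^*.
A^* = A^T =
[[3, 2],
 [0, 0]]

For real matrices with standard dot products, the defining identity <Ax, y> = <x, A^* y> gives (Ax)^T y = x^T (A^*) y, i.e. x^T A^T y = x^T (A^*) y. Since this holds for all x, y, we must have A^* = A^T. Therefore
A^* =
[[3, 2],
 [0, 0]].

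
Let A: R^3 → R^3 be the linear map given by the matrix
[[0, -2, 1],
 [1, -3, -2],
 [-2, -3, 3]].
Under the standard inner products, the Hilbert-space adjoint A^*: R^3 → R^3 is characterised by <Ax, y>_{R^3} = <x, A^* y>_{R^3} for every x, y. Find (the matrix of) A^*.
A^* = A^T =
[[0, 1, -2],
 [-2, -3, -3],
 [1, -2, 3]]

For real matrices with standard dot products, the defining identity <Ax, y> = <x, A^* y> gives (Ax)^T y = x^T (A^*) y, i.e. x^T A^T y = x^T (A^*) y. Since this holds for all x, y, we must have A^* = A^T. Therefore
A^* =
[[0, 1, -2],
 [-2, -3, -3],
 [1, -2, 3]].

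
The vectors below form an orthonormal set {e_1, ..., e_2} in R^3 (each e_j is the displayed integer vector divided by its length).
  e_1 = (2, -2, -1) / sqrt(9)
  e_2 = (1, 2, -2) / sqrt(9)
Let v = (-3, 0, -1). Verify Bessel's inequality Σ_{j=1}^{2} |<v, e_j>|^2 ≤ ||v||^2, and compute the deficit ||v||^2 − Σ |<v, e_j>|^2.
Σ |<v, e_j>|^2 = 26/9; ||v||^2 = 10; deficit = 64/9

Write each e_j = u_j / sqrt(<u_j, u_j>) where u_j is the displayed integer vector. Then <v, e_j> = <v, u_j> / sqrt(<u_j, u_j>), so |<v, e_j>|^2 = <v, u_j>^2 / <u_j, u_j>.
Coefficients: <v, e_1> = -5/sqrt(9), <v, e_2> = -1/sqrt(9).
Square and sum: Σ |<v, e_j>|^2 = 26/9.
Compute ||v||^2 = v·v = 10.
Deficit = 10 − 26/9 = 64/9 ≥ 0, confirming Bessel's inequality. (The deficit equals ||v − Σ <v,e_j> e_j||^2, the squared distance from v to span{e_j}.)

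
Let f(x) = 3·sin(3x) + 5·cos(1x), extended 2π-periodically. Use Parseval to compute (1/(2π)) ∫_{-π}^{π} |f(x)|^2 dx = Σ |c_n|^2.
Σ |c_n|^2 = 17

Expand |f|^2 and use orthogonality of {sin(nx), cos(mx)} on [-π, π]:
  ∫_{-π}^{π} sin(nx)^2 dx = π, ∫ cos(mx)^2 dx = π, and cross terms integrate to 0.
So ∫_{-π}^{π} f(x)^2 dx = 3^2 · π + 5^2 · π = (9 + 25)π.
Divide by 2π: (9 + 25)/2 = 17.
By Parseval, this equals Σ |c_n|^2.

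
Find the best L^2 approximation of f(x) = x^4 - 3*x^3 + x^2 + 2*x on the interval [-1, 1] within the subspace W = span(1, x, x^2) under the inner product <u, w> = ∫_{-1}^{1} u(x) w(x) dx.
g(x) = 13*x^2/7 + x/5 - 3/35

The best approximation g ∈ W is the orthogonal projection of f onto W. Writing g = a_0 + a_1 x + a_2 x^2, the coefficients solve the normal equations G · a = b where
  G_{ij} = <φ_i, φ_j> and b_i = <f, φ_i>, with φ_0 = 1, φ_1 = x, φ_2 = x^2.
G =
  [2, 0, 2/3]
  [0, 2/3, 0]
  [2/3, 0, 2/5],
b = (16/15, 2/15, 24/35).
Solving gives a_0 = -3/35, a_1 = 1/5, a_2 = 13/7, so
  g(x) = 13*x^2/7 + x/5 - 3/35.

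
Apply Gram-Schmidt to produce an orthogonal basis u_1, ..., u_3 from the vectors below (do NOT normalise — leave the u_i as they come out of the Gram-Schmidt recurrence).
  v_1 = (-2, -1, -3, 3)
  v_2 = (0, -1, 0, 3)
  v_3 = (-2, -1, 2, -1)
Orthogonal basis:
  u_1 = (-2, -1, -3, 3)
  u_2 = (20/23, -13/23, 30/23, 39/23)
  u_3 = (-30/13, -6/5, 20/13, -2/5)

Apply the Gram-Schmidt recurrence
  u_1 = v_1
  u_i = v_i − Σ_{j<i} ((v_i · u_j) / (u_j · u_j)) · u_j.

Step by step this gives:
  u_1 = (-2, -1, -3, 3)
  u_2 = (20/23, -13/23, 30/23, 39/23)
  u_3 = (-30/13, -6/5, 20/13, -2/5)

Orthogonality check:
  u_2 · u_1 = 0 (should be 0)
  u_3 · u_1 = 0 (should be 0)
  u_3 · u_2 = 0 (should be 0)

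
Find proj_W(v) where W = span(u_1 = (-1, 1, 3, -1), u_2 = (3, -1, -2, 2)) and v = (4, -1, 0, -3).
proj_W(v) = (11/6, -1/6, 1/3, 1)

Set up U = [u_1 | ... | u_2] ∈ R^(4×2). The projector onto W = col(U) is P = U (U^T U)^(-1) U^T.
Compute U^T U =
  [12, -12]
  [-12, 18],
and U^T v = (-2, 7).
Solve U^T U · c = U^T v for the coefficients: c = (2/3, 5/6). The projection is proj_W(v) = U c.
Check: (v - proj_W(v)) · u_1 = 0  (should be 0).
Check: (v - proj_W(v)) · u_2 = 0  (should be 0).
Result: proj_W(v) = (11/6, -1/6, 1/3, 1).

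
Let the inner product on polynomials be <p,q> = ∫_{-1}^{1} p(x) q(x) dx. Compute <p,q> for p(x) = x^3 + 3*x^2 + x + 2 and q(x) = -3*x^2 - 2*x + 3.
<p,q> = 124/15

Expand the product: p(x)·q(x) = -3*x^5 - 11*x^4 - 6*x^3 + x^2 - x + 6.
∫_{-1}^{1} of each monomial x^k gives [2/(k+1) if k even, 0 if k odd]. Integrating term-by-term (or equivalently evaluating the antiderivative F(x) = -x^6/2 - 11*x^5/5 - 3*x^4/2 + x^3/3 - x^2/2 + 6*x at the endpoints):
  F(1) − F(−1) = 49/30 − (-199/30) = 124/15.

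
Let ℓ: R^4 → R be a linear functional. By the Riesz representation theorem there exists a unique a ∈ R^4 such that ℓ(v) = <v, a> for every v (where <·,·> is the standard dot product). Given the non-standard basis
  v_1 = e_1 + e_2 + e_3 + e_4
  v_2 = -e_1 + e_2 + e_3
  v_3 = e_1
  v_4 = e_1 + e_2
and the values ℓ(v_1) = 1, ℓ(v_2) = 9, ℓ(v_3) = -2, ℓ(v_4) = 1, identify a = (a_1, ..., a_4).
a = (-2, 3, 4, -4)

Write a = (a_1, ..., a_4) in the standard basis. For each basis vector v_i, ℓ(v_i) = <v_i, a> is a linear equation in the a_j's. Collect the n equations into a matrix system V a = ℓ, where row i of V is v_i (expressed in the standard basis). Since V is invertible (lower-triangular with 1s on the diagonal, up to permutation), solve by back-substitution:
  V =
[[1, 1, 1, 1],
 [-1, 1, 1, 0],
 [1, 0, 0, 0],
 [1, 1, 0, 0]]
  V a = (1, 9, -2, 1)
Solving gives a = (-2, 3, 4, -4).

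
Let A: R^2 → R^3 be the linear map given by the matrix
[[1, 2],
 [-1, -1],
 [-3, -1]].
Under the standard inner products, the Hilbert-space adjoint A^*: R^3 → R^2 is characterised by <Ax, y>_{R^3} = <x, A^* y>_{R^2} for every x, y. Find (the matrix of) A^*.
A^* = A^T =
[[1, -1, -3],
 [2, -1, -1]]

For real matrices with standard dot products, the defining identity <Ax, y> = <x, A^* y> gives (Ax)^T y = x^T (A^*) y, i.e. x^T A^T y = x^T (A^*) y. Since this holds for all x, y, we must have A^* = A^T. Therefore
A^* =
[[1, -1, -3],
 [2, -1, -1]].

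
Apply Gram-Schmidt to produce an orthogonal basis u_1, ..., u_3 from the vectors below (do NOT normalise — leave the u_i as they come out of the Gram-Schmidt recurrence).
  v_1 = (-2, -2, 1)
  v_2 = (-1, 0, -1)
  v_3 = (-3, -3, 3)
Orthogonal basis:
  u_1 = (-2, -2, 1)
  u_2 = (-7/9, 2/9, -10/9)
  u_3 = (-6/17, 9/17, 6/17)

Apply the Gram-Schmidt recurrence
  u_1 = v_1
  u_i = v_i − Σ_{j<i} ((v_i · u_j) / (u_j · u_j)) · u_j.

Step by step this gives:
  u_1 = (-2, -2, 1)
  u_2 = (-7/9, 2/9, -10/9)
  u_3 = (-6/17, 9/17, 6/17)

Orthogonality check:
  u_2 · u_1 = 0 (should be 0)
  u_3 · u_1 = 0 (should be 0)
  u_3 · u_2 = 0 (should be 0)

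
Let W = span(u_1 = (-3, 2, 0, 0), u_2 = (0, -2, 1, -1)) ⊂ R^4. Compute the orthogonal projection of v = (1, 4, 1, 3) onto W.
proj_W(v) = (15/31, 100/31, -55/31, 55/31)

Set up U = [u_1 | ... | u_2] ∈ R^(4×2). The projector onto W = col(U) is P = U (U^T U)^(-1) U^T.
Compute U^T U =
  [13, -4]
  [-4, 6],
and U^T v = (5, -10).
Solve U^T U · c = U^T v for the coefficients: c = (-5/31, -55/31). The projection is proj_W(v) = U c.
Check: (v - proj_W(v)) · u_1 = 0  (should be 0).
Check: (v - proj_W(v)) · u_2 = 0  (should be 0).
Result: proj_W(v) = (15/31, 100/31, -55/31, 55/31).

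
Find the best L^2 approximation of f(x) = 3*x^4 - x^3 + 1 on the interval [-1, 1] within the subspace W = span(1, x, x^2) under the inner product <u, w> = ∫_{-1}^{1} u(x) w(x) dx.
g(x) = 18*x^2/7 - 3*x/5 + 26/35

The best approximation g ∈ W is the orthogonal projection of f onto W. Writing g = a_0 + a_1 x + a_2 x^2, the coefficients solve the normal equations G · a = b where
  G_{ij} = <φ_i, φ_j> and b_i = <f, φ_i>, with φ_0 = 1, φ_1 = x, φ_2 = x^2.
G =
  [2, 0, 2/3]
  [0, 2/3, 0]
  [2/3, 0, 2/5],
b = (16/5, -2/5, 32/21).
Solving gives a_0 = 26/35, a_1 = -3/5, a_2 = 18/7, so
  g(x) = 18*x^2/7 - 3*x/5 + 26/35.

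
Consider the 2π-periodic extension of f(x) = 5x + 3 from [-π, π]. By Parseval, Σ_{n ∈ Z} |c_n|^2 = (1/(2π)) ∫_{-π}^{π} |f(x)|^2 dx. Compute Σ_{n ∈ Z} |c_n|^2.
Σ |c_n|^2 = 25π^2/3 + 9

Expand and integrate term by term over [-π, π]:
  ∫ (5x)^2 dx = 25·(2π^3/3); ∫ 2·5·(3)·x dx = 0 (odd integrand); ∫ 3^2 dx = 9·2π.
So (1/(2π)) ∫_{-π}^{π} (5x + 3)^2 dx = 25π^2/3 + 9 = 25π^2/3 + 9.
Parseval ⇒ Σ |c_n|^2 = 25π^2/3 + 9.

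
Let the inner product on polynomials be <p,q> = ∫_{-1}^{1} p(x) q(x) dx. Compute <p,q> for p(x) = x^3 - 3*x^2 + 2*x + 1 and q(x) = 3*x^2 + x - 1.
<p,q> = 2/15

Expand the product: p(x)·q(x) = 3*x^5 - 8*x^4 + 2*x^3 + 8*x^2 - x - 1.
∫_{-1}^{1} of each monomial x^k gives [2/(k+1) if k even, 0 if k odd]. Integrating term-by-term (or equivalently evaluating the antiderivative F(x) = x^6/2 - 8*x^5/5 + x^4/2 + 8*x^3/3 - x^2/2 - x at the endpoints):
  F(1) − F(−1) = 17/30 − (13/30) = 2/15.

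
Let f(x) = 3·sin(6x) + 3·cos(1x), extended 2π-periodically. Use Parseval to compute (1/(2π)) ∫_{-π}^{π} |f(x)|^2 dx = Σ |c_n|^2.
Σ |c_n|^2 = 9

Expand |f|^2 and use orthogonality of {sin(nx), cos(mx)} on [-π, π]:
  ∫_{-π}^{π} sin(nx)^2 dx = π, ∫ cos(mx)^2 dx = π, and cross terms integrate to 0.
So ∫_{-π}^{π} f(x)^2 dx = 3^2 · π + 3^2 · π = (9 + 9)π.
Divide by 2π: (9 + 9)/2 = 9.
By Parseval, this equals Σ |c_n|^2.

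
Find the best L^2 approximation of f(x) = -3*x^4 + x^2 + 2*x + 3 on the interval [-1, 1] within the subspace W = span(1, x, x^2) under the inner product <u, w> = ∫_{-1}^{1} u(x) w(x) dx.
g(x) = -11*x^2/7 + 2*x + 114/35

The best approximation g ∈ W is the orthogonal projection of f onto W. Writing g = a_0 + a_1 x + a_2 x^2, the coefficients solve the normal equations G · a = b where
  G_{ij} = <φ_i, φ_j> and b_i = <f, φ_i>, with φ_0 = 1, φ_1 = x, φ_2 = x^2.
G =
  [2, 0, 2/3]
  [0, 2/3, 0]
  [2/3, 0, 2/5],
b = (82/15, 4/3, 54/35).
Solving gives a_0 = 114/35, a_1 = 2, a_2 = -11/7, so
  g(x) = -11*x^2/7 + 2*x + 114/35.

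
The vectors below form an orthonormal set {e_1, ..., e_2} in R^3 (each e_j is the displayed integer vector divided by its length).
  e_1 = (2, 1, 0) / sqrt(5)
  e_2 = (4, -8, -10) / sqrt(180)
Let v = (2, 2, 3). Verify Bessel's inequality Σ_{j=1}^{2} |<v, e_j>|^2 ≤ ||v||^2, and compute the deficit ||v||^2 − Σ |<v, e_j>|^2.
Σ |<v, e_j>|^2 = 137/9; ||v||^2 = 17; deficit = 16/9

Write each e_j = u_j / sqrt(<u_j, u_j>) where u_j is the displayed integer vector. Then <v, e_j> = <v, u_j> / sqrt(<u_j, u_j>), so |<v, e_j>|^2 = <v, u_j>^2 / <u_j, u_j>.
Coefficients: <v, e_1> = 6/sqrt(5), <v, e_2> = -38/sqrt(180).
Square and sum: Σ |<v, e_j>|^2 = 137/9.
Compute ||v||^2 = v·v = 17.
Deficit = 17 − 137/9 = 16/9 ≥ 0, confirming Bessel's inequality. (The deficit equals ||v − Σ <v,e_j> e_j||^2, the squared distance from v to span{e_j}.)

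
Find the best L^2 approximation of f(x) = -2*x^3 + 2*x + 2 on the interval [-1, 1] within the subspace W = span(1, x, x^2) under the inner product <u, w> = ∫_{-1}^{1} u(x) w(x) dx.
g(x) = 4*x/5 + 2

The best approximation g ∈ W is the orthogonal projection of f onto W. Writing g = a_0 + a_1 x + a_2 x^2, the coefficients solve the normal equations G · a = b where
  G_{ij} = <φ_i, φ_j> and b_i = <f, φ_i>, with φ_0 = 1, φ_1 = x, φ_2 = x^2.
G =
  [2, 0, 2/3]
  [0, 2/3, 0]
  [2/3, 0, 2/5],
b = (4, 8/15, 4/3).
Solving gives a_0 = 2, a_1 = 4/5, a_2 = 0, so
  g(x) = 4*x/5 + 2.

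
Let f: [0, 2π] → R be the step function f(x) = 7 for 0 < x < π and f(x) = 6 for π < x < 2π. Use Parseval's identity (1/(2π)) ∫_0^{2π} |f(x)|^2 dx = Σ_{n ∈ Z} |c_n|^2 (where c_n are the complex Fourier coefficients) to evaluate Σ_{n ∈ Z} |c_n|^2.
Σ |c_n|^2 = 85/2

Parseval equates the L^2 energy of f (normalised by 1/(2π)) with the ℓ^2 sum of its Fourier coefficients: (1/(2π)) ∫_0^{2π} |f|^2 = Σ |c_n|^2.
Compute the left side: (1/(2π)) [∫_0^π 7^2 dx + ∫_π^{2π} 6^2 dx] = (1/(2π)) · (49π + 36π) = (49 + 36)/2 = 85/2.
So Σ_{n ∈ Z} |c_n|^2 = 85/2.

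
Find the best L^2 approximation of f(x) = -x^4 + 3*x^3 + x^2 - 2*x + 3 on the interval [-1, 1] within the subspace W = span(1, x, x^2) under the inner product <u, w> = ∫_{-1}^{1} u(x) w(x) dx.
g(x) = x^2/7 - x/5 + 108/35

The best approximation g ∈ W is the orthogonal projection of f onto W. Writing g = a_0 + a_1 x + a_2 x^2, the coefficients solve the normal equations G · a = b where
  G_{ij} = <φ_i, φ_j> and b_i = <f, φ_i>, with φ_0 = 1, φ_1 = x, φ_2 = x^2.
G =
  [2, 0, 2/3]
  [0, 2/3, 0]
  [2/3, 0, 2/5],
b = (94/15, -2/15, 74/35).
Solving gives a_0 = 108/35, a_1 = -1/5, a_2 = 1/7, so
  g(x) = x^2/7 - x/5 + 108/35.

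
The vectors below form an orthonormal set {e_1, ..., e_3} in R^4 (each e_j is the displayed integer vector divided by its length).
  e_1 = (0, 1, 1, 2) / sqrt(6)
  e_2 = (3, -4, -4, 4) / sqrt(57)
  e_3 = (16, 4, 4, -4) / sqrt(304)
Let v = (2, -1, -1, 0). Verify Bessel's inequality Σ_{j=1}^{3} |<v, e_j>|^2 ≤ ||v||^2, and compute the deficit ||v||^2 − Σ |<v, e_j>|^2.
Σ |<v, e_j>|^2 = 6; ||v||^2 = 6; deficit = 0

Write each e_j = u_j / sqrt(<u_j, u_j>) where u_j is the displayed integer vector. Then <v, e_j> = <v, u_j> / sqrt(<u_j, u_j>), so |<v, e_j>|^2 = <v, u_j>^2 / <u_j, u_j>.
Coefficients: <v, e_1> = -2/sqrt(6), <v, e_2> = 14/sqrt(57), <v, e_3> = 24/sqrt(304).
Square and sum: Σ |<v, e_j>|^2 = 6.
Compute ||v||^2 = v·v = 6.
Deficit = 6 − 6 = 0 ≥ 0, confirming Bessel's inequality. (The deficit equals ||v − Σ <v,e_j> e_j||^2, the squared distance from v to span{e_j}.)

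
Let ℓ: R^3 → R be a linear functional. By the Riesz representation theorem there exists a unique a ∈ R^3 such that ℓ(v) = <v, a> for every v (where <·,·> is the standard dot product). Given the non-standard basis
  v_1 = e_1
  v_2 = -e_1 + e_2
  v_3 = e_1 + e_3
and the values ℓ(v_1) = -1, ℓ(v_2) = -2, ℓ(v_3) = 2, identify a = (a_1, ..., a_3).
a = (-1, -3, 3)

Write a = (a_1, ..., a_3) in the standard basis. For each basis vector v_i, ℓ(v_i) = <v_i, a> is a linear equation in the a_j's. Collect the n equations into a matrix system V a = ℓ, where row i of V is v_i (expressed in the standard basis). Since V is invertible (lower-triangular with 1s on the diagonal, up to permutation), solve by back-substitution:
  V =
[[1, 0, 0],
 [-1, 1, 0],
 [1, 0, 1]]
  V a = (-1, -2, 2)
Solving gives a = (-1, -3, 3).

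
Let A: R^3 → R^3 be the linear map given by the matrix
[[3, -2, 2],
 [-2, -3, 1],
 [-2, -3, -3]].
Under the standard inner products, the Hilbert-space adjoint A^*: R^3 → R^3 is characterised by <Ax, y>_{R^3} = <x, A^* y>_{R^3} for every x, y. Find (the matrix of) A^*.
A^* = A^T =
[[3, -2, -2],
 [-2, -3, -3],
 [2, 1, -3]]

For real matrices with standard dot products, the defining identity <Ax, y> = <x, A^* y> gives (Ax)^T y = x^T (A^*) y, i.e. x^T A^T y = x^T (A^*) y. Since this holds for all x, y, we must have A^* = A^T. Therefore
A^* =
[[3, -2, -2],
 [-2, -3, -3],
 [2, 1, -3]].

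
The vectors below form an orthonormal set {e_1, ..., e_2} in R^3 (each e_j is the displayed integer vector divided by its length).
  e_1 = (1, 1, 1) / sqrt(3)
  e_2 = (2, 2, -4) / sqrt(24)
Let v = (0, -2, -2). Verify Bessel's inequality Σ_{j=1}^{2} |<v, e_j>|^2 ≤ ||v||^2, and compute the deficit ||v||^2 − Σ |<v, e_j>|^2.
Σ |<v, e_j>|^2 = 6; ||v||^2 = 8; deficit = 2

Write each e_j = u_j / sqrt(<u_j, u_j>) where u_j is the displayed integer vector. Then <v, e_j> = <v, u_j> / sqrt(<u_j, u_j>), so |<v, e_j>|^2 = <v, u_j>^2 / <u_j, u_j>.
Coefficients: <v, e_1> = -4/sqrt(3), <v, e_2> = 4/sqrt(24).
Square and sum: Σ |<v, e_j>|^2 = 6.
Compute ||v||^2 = v·v = 8.
Deficit = 8 − 6 = 2 ≥ 0, confirming Bessel's inequality. (The deficit equals ||v − Σ <v,e_j> e_j||^2, the squared distance from v to span{e_j}.)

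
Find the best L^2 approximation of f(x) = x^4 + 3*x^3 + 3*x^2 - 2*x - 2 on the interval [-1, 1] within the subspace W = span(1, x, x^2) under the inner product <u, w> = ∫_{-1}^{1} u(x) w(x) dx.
g(x) = 27*x^2/7 - x/5 - 73/35

The best approximation g ∈ W is the orthogonal projection of f onto W. Writing g = a_0 + a_1 x + a_2 x^2, the coefficients solve the normal equations G · a = b where
  G_{ij} = <φ_i, φ_j> and b_i = <f, φ_i>, with φ_0 = 1, φ_1 = x, φ_2 = x^2.
G =
  [2, 0, 2/3]
  [0, 2/3, 0]
  [2/3, 0, 2/5],
b = (-8/5, -2/15, 16/105).
Solving gives a_0 = -73/35, a_1 = -1/5, a_2 = 27/7, so
  g(x) = 27*x^2/7 - x/5 - 73/35.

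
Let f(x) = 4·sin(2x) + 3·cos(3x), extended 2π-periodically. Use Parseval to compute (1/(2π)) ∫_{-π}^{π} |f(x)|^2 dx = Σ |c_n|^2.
Σ |c_n|^2 = 25/2

Expand |f|^2 and use orthogonality of {sin(nx), cos(mx)} on [-π, π]:
  ∫_{-π}^{π} sin(nx)^2 dx = π, ∫ cos(mx)^2 dx = π, and cross terms integrate to 0.
So ∫_{-π}^{π} f(x)^2 dx = 4^2 · π + 3^2 · π = (16 + 9)π.
Divide by 2π: (16 + 9)/2 = 25/2.
By Parseval, this equals Σ |c_n|^2.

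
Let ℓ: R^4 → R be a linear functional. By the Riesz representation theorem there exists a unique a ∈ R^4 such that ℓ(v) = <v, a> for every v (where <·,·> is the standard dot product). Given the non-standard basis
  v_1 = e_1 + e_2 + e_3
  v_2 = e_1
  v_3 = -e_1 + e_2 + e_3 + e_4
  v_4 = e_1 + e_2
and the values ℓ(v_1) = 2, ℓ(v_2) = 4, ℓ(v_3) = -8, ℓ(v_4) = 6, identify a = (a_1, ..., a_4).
a = (4, 2, -4, -2)

Write a = (a_1, ..., a_4) in the standard basis. For each basis vector v_i, ℓ(v_i) = <v_i, a> is a linear equation in the a_j's. Collect the n equations into a matrix system V a = ℓ, where row i of V is v_i (expressed in the standard basis). Since V is invertible (lower-triangular with 1s on the diagonal, up to permutation), solve by back-substitution:
  V =
[[1, 1, 1, 0],
 [1, 0, 0, 0],
 [-1, 1, 1, 1],
 [1, 1, 0, 0]]
  V a = (2, 4, -8, 6)
Solving gives a = (4, 2, -4, -2).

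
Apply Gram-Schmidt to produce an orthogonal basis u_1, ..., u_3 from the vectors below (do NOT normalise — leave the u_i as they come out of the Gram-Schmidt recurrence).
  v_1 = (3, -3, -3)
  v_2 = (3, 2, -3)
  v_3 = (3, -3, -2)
Orthogonal basis:
  u_1 = (3, -3, -3)
  u_2 = (5/3, 10/3, -5/3)
  u_3 = (1/2, 0, 1/2)

Apply the Gram-Schmidt recurrence
  u_1 = v_1
  u_i = v_i − Σ_{j<i} ((v_i · u_j) / (u_j · u_j)) · u_j.

Step by step this gives:
  u_1 = (3, -3, -3)
  u_2 = (5/3, 10/3, -5/3)
  u_3 = (1/2, 0, 1/2)

Orthogonality check:
  u_2 · u_1 = 0 (should be 0)
  u_3 · u_1 = 0 (should be 0)
  u_3 · u_2 = 0 (should be 0)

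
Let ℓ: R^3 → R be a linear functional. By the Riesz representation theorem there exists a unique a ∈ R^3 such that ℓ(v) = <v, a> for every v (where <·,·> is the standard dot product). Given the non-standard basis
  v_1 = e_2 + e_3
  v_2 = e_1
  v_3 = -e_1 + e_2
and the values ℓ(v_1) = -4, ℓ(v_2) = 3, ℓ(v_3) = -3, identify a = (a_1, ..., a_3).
a = (3, 0, -4)

Write a = (a_1, ..., a_3) in the standard basis. For each basis vector v_i, ℓ(v_i) = <v_i, a> is a linear equation in the a_j's. Collect the n equations into a matrix system V a = ℓ, where row i of V is v_i (expressed in the standard basis). Since V is invertible (lower-triangular with 1s on the diagonal, up to permutation), solve by back-substitution:
  V =
[[0, 1, 1],
 [1, 0, 0],
 [-1, 1, 0]]
  V a = (-4, 3, -3)
Solving gives a = (3, 0, -4).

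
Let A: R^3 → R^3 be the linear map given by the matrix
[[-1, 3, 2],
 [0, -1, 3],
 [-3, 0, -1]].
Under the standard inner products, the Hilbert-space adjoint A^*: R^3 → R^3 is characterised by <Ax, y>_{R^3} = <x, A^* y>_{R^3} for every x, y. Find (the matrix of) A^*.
A^* = A^T =
[[-1, 0, -3],
 [3, -1, 0],
 [2, 3, -1]]

For real matrices with standard dot products, the defining identity <Ax, y> = <x, A^* y> gives (Ax)^T y = x^T (A^*) y, i.e. x^T A^T y = x^T (A^*) y. Since this holds for all x, y, we must have A^* = A^T. Therefore
A^* =
[[-1, 0, -3],
 [3, -1, 0],
 [2, 3, -1]].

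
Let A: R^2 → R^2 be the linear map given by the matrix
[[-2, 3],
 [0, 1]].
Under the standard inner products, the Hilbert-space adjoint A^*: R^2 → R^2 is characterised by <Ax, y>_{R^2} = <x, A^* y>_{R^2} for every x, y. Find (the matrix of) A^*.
A^* = A^T =
[[-2, 0],
 [3, 1]]

For real matrices with standard dot products, the defining identity <Ax, y> = <x, A^* y> gives (Ax)^T y = x^T (A^*) y, i.e. x^T A^T y = x^T (A^*) y. Since this holds for all x, y, we must have A^* = A^T. Therefore
A^* =
[[-2, 0],
 [3, 1]].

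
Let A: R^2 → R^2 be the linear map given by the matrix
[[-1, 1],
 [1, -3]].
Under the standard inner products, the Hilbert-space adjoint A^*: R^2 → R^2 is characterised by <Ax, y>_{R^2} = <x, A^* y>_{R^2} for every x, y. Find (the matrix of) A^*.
A^* = A^T =
[[-1, 1],
 [1, -3]]

For real matrices with standard dot products, the defining identity <Ax, y> = <x, A^* y> gives (Ax)^T y = x^T (A^*) y, i.e. x^T A^T y = x^T (A^*) y. Since this holds for all x, y, we must have A^* = A^T. Therefore
A^* =
[[-1, 1],
 [1, -3]].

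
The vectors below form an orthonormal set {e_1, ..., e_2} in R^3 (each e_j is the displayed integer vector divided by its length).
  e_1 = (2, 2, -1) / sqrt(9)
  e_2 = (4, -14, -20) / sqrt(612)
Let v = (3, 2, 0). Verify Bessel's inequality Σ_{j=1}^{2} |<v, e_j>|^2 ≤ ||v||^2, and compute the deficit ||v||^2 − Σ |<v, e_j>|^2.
Σ |<v, e_j>|^2 = 196/17; ||v||^2 = 13; deficit = 25/17

Write each e_j = u_j / sqrt(<u_j, u_j>) where u_j is the displayed integer vector. Then <v, e_j> = <v, u_j> / sqrt(<u_j, u_j>), so |<v, e_j>|^2 = <v, u_j>^2 / <u_j, u_j>.
Coefficients: <v, e_1> = 10/sqrt(9), <v, e_2> = -16/sqrt(612).
Square and sum: Σ |<v, e_j>|^2 = 196/17.
Compute ||v||^2 = v·v = 13.
Deficit = 13 − 196/17 = 25/17 ≥ 0, confirming Bessel's inequality. (The deficit equals ||v − Σ <v,e_j> e_j||^2, the squared distance from v to span{e_j}.)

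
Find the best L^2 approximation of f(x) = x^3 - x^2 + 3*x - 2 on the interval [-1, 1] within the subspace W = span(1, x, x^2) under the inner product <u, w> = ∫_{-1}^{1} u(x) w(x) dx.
g(x) = -x^2 + 18*x/5 - 2

The best approximation g ∈ W is the orthogonal projection of f onto W. Writing g = a_0 + a_1 x + a_2 x^2, the coefficients solve the normal equations G · a = b where
  G_{ij} = <φ_i, φ_j> and b_i = <f, φ_i>, with φ_0 = 1, φ_1 = x, φ_2 = x^2.
G =
  [2, 0, 2/3]
  [0, 2/3, 0]
  [2/3, 0, 2/5],
b = (-14/3, 12/5, -26/15).
Solving gives a_0 = -2, a_1 = 18/5, a_2 = -1, so
  g(x) = -x^2 + 18*x/5 - 2.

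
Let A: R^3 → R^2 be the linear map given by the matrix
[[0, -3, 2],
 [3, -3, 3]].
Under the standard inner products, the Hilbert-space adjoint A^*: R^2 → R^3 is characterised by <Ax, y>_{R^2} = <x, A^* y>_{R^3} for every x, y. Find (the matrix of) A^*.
A^* = A^T =
[[0, 3],
 [-3, -3],
 [2, 3]]

For real matrices with standard dot products, the defining identity <Ax, y> = <x, A^* y> gives (Ax)^T y = x^T (A^*) y, i.e. x^T A^T y = x^T (A^*) y. Since this holds for all x, y, we must have A^* = A^T. Therefore
A^* =
[[0, 3],
 [-3, -3],
 [2, 3]].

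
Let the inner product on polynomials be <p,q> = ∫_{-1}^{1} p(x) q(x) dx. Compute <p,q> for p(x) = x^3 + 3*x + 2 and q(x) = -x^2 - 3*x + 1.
<p,q> = -68/15

Expand the product: p(x)·q(x) = -x^5 - 3*x^4 - 2*x^3 - 11*x^2 - 3*x + 2.
∫_{-1}^{1} of each monomial x^k gives [2/(k+1) if k even, 0 if k odd]. Integrating term-by-term (or equivalently evaluating the antiderivative F(x) = -x^6/6 - 3*x^5/5 - x^4/2 - 11*x^3/3 - 3*x^2/2 + 2*x at the endpoints):
  F(1) − F(−1) = -133/30 − (1/10) = -68/15.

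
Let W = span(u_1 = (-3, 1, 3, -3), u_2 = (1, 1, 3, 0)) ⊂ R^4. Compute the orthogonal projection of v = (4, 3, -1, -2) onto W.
proj_W(v) = (436/259, 60/259, 180/259, 282/259)

Set up U = [u_1 | ... | u_2] ∈ R^(4×2). The projector onto W = col(U) is P = U (U^T U)^(-1) U^T.
Compute U^T U =
  [28, 7]
  [7, 11],
and U^T v = (-6, 4).
Solve U^T U · c = U^T v for the coefficients: c = (-94/259, 22/37). The projection is proj_W(v) = U c.
Check: (v - proj_W(v)) · u_1 = 0  (should be 0).
Check: (v - proj_W(v)) · u_2 = 0  (should be 0).
Result: proj_W(v) = (436/259, 60/259, 180/259, 282/259).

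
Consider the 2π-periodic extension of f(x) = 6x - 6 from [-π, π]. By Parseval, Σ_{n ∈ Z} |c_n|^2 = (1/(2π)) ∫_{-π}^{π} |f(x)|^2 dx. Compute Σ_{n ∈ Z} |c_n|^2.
Σ |c_n|^2 = 12π^2 + 36

Expand and integrate term by term over [-π, π]:
  ∫ (6x)^2 dx = 36·(2π^3/3); ∫ 2·6·(-6)·x dx = 0 (odd integrand); ∫ (-6)^2 dx = 36·2π.
So (1/(2π)) ∫_{-π}^{π} (6x - 6)^2 dx = 36π^2/3 + 36 = 12π^2 + 36.
Parseval ⇒ Σ |c_n|^2 = 12π^2 + 36.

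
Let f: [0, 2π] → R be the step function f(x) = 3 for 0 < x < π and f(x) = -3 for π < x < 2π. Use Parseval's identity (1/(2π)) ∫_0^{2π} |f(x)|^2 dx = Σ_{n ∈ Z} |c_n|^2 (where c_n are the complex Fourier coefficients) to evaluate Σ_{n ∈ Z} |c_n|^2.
Σ |c_n|^2 = 9

Parseval equates the L^2 energy of f (normalised by 1/(2π)) with the ℓ^2 sum of its Fourier coefficients: (1/(2π)) ∫_0^{2π} |f|^2 = Σ |c_n|^2.
Compute the left side: (1/(2π)) [∫_0^π 3^2 dx + ∫_π^{2π} (-3)^2 dx] = (1/(2π)) · (9π + 9π) = (9 + 9)/2 = 9.
So Σ_{n ∈ Z} |c_n|^2 = 9.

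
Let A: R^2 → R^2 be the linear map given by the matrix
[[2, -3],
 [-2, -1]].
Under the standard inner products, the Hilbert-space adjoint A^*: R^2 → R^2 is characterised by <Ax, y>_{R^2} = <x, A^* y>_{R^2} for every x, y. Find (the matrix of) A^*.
A^* = A^T =
[[2, -2],
 [-3, -1]]

For real matrices with standard dot products, the defining identity <Ax, y> = <x, A^* y> gives (Ax)^T y = x^T (A^*) y, i.e. x^T A^T y = x^T (A^*) y. Since this holds for all x, y, we must have A^* = A^T. Therefore
A^* =
[[2, -2],
 [-3, -1]].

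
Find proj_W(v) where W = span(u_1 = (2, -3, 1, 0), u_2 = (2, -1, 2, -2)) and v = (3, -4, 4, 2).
proj_W(v) = (316/101, -478/101, 156/101, 4/101)

Set up U = [u_1 | ... | u_2] ∈ R^(4×2). The projector onto W = col(U) is P = U (U^T U)^(-1) U^T.
Compute U^T U =
  [14, 9]
  [9, 13],
and U^T v = (22, 14).
Solve U^T U · c = U^T v for the coefficients: c = (160/101, -2/101). The projection is proj_W(v) = U c.
Check: (v - proj_W(v)) · u_1 = 0  (should be 0).
Check: (v - proj_W(v)) · u_2 = 0  (should be 0).
Result: proj_W(v) = (316/101, -478/101, 156/101, 4/101).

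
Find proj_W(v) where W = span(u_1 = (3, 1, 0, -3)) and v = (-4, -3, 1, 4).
proj_W(v) = (-81/19, -27/19, 0, 81/19)

Set up U = [u_1 | ... | u_1] ∈ R^(4×1). The projector onto W = col(U) is P = U (U^T U)^(-1) U^T.
Compute U^T U =
  [19],
and U^T v = (-27).
Solve U^T U · c = U^T v for the coefficients: c = (-27/19). The projection is proj_W(v) = U c.
Check: (v - proj_W(v)) · u_1 = 0  (should be 0).
Result: proj_W(v) = (-81/19, -27/19, 0, 81/19).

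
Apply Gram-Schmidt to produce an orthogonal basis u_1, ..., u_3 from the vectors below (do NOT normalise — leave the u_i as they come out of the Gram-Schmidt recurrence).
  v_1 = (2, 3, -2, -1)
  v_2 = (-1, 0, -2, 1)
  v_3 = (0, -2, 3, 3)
Orthogonal basis:
  u_1 = (2, 3, -2, -1)
  u_2 = (-10/9, -1/6, -17/9, 19/18)
  u_3 = (135/107, 47/107, 69/107, 273/107)

Apply the Gram-Schmidt recurrence
  u_1 = v_1
  u_i = v_i − Σ_{j<i} ((v_i · u_j) / (u_j · u_j)) · u_j.

Step by step this gives:
  u_1 = (2, 3, -2, -1)
  u_2 = (-10/9, -1/6, -17/9, 19/18)
  u_3 = (135/107, 47/107, 69/107, 273/107)

Orthogonality check:
  u_2 · u_1 = 0 (should be 0)
  u_3 · u_1 = 0 (should be 0)
  u_3 · u_2 = 0 (should be 0)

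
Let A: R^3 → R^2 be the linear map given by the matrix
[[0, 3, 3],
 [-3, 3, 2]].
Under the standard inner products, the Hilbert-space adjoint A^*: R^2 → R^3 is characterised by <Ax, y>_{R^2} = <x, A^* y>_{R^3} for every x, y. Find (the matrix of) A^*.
A^* = A^T =
[[0, -3],
 [3, 3],
 [3, 2]]

For real matrices with standard dot products, the defining identity <Ax, y> = <x, A^* y> gives (Ax)^T y = x^T (A^*) y, i.e. x^T A^T y = x^T (A^*) y. Since this holds for all x, y, we must have A^* = A^T. Therefore
A^* =
[[0, -3],
 [3, 3],
 [3, 2]].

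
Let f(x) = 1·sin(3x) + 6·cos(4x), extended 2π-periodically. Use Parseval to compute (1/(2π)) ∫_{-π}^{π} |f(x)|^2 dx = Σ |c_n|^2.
Σ |c_n|^2 = 37/2

Expand |f|^2 and use orthogonality of {sin(nx), cos(mx)} on [-π, π]:
  ∫_{-π}^{π} sin(nx)^2 dx = π, ∫ cos(mx)^2 dx = π, and cross terms integrate to 0.
So ∫_{-π}^{π} f(x)^2 dx = 1^2 · π + 6^2 · π = (1 + 36)π.
Divide by 2π: (1 + 36)/2 = 37/2.
By Parseval, this equals Σ |c_n|^2.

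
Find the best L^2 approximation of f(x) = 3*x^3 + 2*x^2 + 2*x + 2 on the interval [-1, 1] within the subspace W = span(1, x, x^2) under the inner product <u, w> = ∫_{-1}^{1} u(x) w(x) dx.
g(x) = 2*x^2 + 19*x/5 + 2

The best approximation g ∈ W is the orthogonal projection of f onto W. Writing g = a_0 + a_1 x + a_2 x^2, the coefficients solve the normal equations G · a = b where
  G_{ij} = <φ_i, φ_j> and b_i = <f, φ_i>, with φ_0 = 1, φ_1 = x, φ_2 = x^2.
G =
  [2, 0, 2/3]
  [0, 2/3, 0]
  [2/3, 0, 2/5],
b = (16/3, 38/15, 32/15).
Solving gives a_0 = 2, a_1 = 19/5, a_2 = 2, so
  g(x) = 2*x^2 + 19*x/5 + 2.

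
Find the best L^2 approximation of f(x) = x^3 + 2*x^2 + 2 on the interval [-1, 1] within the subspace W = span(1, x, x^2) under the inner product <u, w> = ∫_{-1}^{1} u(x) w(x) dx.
g(x) = 2*x^2 + 3*x/5 + 2

The best approximation g ∈ W is the orthogonal projection of f onto W. Writing g = a_0 + a_1 x + a_2 x^2, the coefficients solve the normal equations G · a = b where
  G_{ij} = <φ_i, φ_j> and b_i = <f, φ_i>, with φ_0 = 1, φ_1 = x, φ_2 = x^2.
G =
  [2, 0, 2/3]
  [0, 2/3, 0]
  [2/3, 0, 2/5],
b = (16/3, 2/5, 32/15).
Solving gives a_0 = 2, a_1 = 3/5, a_2 = 2, so
  g(x) = 2*x^2 + 3*x/5 + 2.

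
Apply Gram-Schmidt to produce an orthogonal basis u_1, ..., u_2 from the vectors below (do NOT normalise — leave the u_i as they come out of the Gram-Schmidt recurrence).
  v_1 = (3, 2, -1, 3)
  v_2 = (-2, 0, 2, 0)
Orthogonal basis:
  u_1 = (3, 2, -1, 3)
  u_2 = (-22/23, 16/23, 38/23, 24/23)

Apply the Gram-Schmidt recurrence
  u_1 = v_1
  u_i = v_i − Σ_{j<i} ((v_i · u_j) / (u_j · u_j)) · u_j.

Step by step this gives:
  u_1 = (3, 2, -1, 3)
  u_2 = (-22/23, 16/23, 38/23, 24/23)

Orthogonality check:
  u_2 · u_1 = 0 (should be 0)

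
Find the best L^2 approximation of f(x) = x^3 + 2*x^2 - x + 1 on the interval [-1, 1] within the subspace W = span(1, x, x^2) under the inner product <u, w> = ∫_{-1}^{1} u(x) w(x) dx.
g(x) = 2*x^2 - 2*x/5 + 1

The best approximation g ∈ W is the orthogonal projection of f onto W. Writing g = a_0 + a_1 x + a_2 x^2, the coefficients solve the normal equations G · a = b where
  G_{ij} = <φ_i, φ_j> and b_i = <f, φ_i>, with φ_0 = 1, φ_1 = x, φ_2 = x^2.
G =
  [2, 0, 2/3]
  [0, 2/3, 0]
  [2/3, 0, 2/5],
b = (10/3, -4/15, 22/15).
Solving gives a_0 = 1, a_1 = -2/5, a_2 = 2, so
  g(x) = 2*x^2 - 2*x/5 + 1.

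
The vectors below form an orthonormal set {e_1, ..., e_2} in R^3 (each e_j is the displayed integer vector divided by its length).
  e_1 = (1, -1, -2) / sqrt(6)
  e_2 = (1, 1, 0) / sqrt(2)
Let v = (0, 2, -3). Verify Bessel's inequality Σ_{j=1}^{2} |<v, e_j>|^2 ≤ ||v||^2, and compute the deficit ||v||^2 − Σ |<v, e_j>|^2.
Σ |<v, e_j>|^2 = 14/3; ||v||^2 = 13; deficit = 25/3

Write each e_j = u_j / sqrt(<u_j, u_j>) where u_j is the displayed integer vector. Then <v, e_j> = <v, u_j> / sqrt(<u_j, u_j>), so |<v, e_j>|^2 = <v, u_j>^2 / <u_j, u_j>.
Coefficients: <v, e_1> = 4/sqrt(6), <v, e_2> = 2/sqrt(2).
Square and sum: Σ |<v, e_j>|^2 = 14/3.
Compute ||v||^2 = v·v = 13.
Deficit = 13 − 14/3 = 25/3 ≥ 0, confirming Bessel's inequality. (The deficit equals ||v − Σ <v,e_j> e_j||^2, the squared distance from v to span{e_j}.)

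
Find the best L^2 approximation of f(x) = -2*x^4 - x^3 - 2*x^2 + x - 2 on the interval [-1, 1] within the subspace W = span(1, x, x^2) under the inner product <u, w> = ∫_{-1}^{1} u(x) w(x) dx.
g(x) = -26*x^2/7 + 2*x/5 - 64/35

The best approximation g ∈ W is the orthogonal projection of f onto W. Writing g = a_0 + a_1 x + a_2 x^2, the coefficients solve the normal equations G · a = b where
  G_{ij} = <φ_i, φ_j> and b_i = <f, φ_i>, with φ_0 = 1, φ_1 = x, φ_2 = x^2.
G =
  [2, 0, 2/3]
  [0, 2/3, 0]
  [2/3, 0, 2/5],
b = (-92/15, 4/15, -284/105).
Solving gives a_0 = -64/35, a_1 = 2/5, a_2 = -26/7, so
  g(x) = -26*x^2/7 + 2*x/5 - 64/35.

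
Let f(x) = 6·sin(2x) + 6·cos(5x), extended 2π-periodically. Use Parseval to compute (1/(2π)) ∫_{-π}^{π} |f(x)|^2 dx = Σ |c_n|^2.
Σ |c_n|^2 = 36

Expand |f|^2 and use orthogonality of {sin(nx), cos(mx)} on [-π, π]:
  ∫_{-π}^{π} sin(nx)^2 dx = π, ∫ cos(mx)^2 dx = π, and cross terms integrate to 0.
So ∫_{-π}^{π} f(x)^2 dx = 6^2 · π + 6^2 · π = (36 + 36)π.
Divide by 2π: (36 + 36)/2 = 36.
By Parseval, this equals Σ |c_n|^2.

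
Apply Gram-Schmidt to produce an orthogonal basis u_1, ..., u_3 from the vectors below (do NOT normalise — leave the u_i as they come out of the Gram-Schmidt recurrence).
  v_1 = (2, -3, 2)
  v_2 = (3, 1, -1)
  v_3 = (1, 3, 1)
Orthogonal basis:
  u_1 = (2, -3, 2)
  u_2 = (49/17, 20/17, -19/17)
  u_3 = (6/31, 48/31, 66/31)

Apply the Gram-Schmidt recurrence
  u_1 = v_1
  u_i = v_i − Σ_{j<i} ((v_i · u_j) / (u_j · u_j)) · u_j.

Step by step this gives:
  u_1 = (2, -3, 2)
  u_2 = (49/17, 20/17, -19/17)
  u_3 = (6/31, 48/31, 66/31)

Orthogonality check:
  u_2 · u_1 = 0 (should be 0)
  u_3 · u_1 = 0 (should be 0)
  u_3 · u_2 = 0 (should be 0)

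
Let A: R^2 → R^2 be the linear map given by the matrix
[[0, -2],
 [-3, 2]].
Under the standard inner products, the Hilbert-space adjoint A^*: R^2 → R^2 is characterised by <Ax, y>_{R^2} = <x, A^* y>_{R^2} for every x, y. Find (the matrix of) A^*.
A^* = A^T =
[[0, -3],
 [-2, 2]]

For real matrices with standard dot products, the defining identity <Ax, y> = <x, A^* y> gives (Ax)^T y = x^T (A^*) y, i.e. x^T A^T y = x^T (A^*) y. Since this holds for all x, y, we must have A^* = A^T. Therefore
A^* =
[[0, -3],
 [-2, 2]].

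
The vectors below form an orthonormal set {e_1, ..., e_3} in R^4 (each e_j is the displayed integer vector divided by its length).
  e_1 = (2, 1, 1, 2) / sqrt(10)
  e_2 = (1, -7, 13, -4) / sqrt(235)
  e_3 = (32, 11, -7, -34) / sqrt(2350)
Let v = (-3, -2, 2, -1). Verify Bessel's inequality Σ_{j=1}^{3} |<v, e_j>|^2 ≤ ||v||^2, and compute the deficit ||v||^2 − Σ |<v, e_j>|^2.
Σ |<v, e_j>|^2 = 441/25; ||v||^2 = 18; deficit = 9/25

Write each e_j = u_j / sqrt(<u_j, u_j>) where u_j is the displayed integer vector. Then <v, e_j> = <v, u_j> / sqrt(<u_j, u_j>), so |<v, e_j>|^2 = <v, u_j>^2 / <u_j, u_j>.
Coefficients: <v, e_1> = -8/sqrt(10), <v, e_2> = 41/sqrt(235), <v, e_3> = -98/sqrt(2350).
Square and sum: Σ |<v, e_j>|^2 = 441/25.
Compute ||v||^2 = v·v = 18.
Deficit = 18 − 441/25 = 9/25 ≥ 0, confirming Bessel's inequality. (The deficit equals ||v − Σ <v,e_j> e_j||^2, the squared distance from v to span{e_j}.)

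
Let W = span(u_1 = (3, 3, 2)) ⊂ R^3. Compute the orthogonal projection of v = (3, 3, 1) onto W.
proj_W(v) = (30/11, 30/11, 20/11)

Set up U = [u_1 | ... | u_1] ∈ R^(3×1). The projector onto W = col(U) is P = U (U^T U)^(-1) U^T.
Compute U^T U =
  [22],
and U^T v = (20).
Solve U^T U · c = U^T v for the coefficients: c = (10/11). The projection is proj_W(v) = U c.
Check: (v - proj_W(v)) · u_1 = 0  (should be 0).
Result: proj_W(v) = (30/11, 30/11, 20/11).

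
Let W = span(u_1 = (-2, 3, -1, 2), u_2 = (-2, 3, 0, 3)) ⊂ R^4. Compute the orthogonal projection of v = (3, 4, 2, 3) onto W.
proj_W(v) = (-6/7, 9/7, 13/7, 22/7)

Set up U = [u_1 | ... | u_2] ∈ R^(4×2). The projector onto W = col(U) is P = U (U^T U)^(-1) U^T.
Compute U^T U =
  [18, 19]
  [19, 22],
and U^T v = (10, 15).
Solve U^T U · c = U^T v for the coefficients: c = (-13/7, 16/7). The projection is proj_W(v) = U c.
Check: (v - proj_W(v)) · u_1 = 0  (should be 0).
Check: (v - proj_W(v)) · u_2 = 0  (should be 0).
Result: proj_W(v) = (-6/7, 9/7, 13/7, 22/7).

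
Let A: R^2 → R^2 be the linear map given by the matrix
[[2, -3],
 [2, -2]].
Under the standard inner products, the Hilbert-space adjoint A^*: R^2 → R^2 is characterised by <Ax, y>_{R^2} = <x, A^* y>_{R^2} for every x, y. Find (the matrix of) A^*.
A^* = A^T =
[[2, 2],
 [-3, -2]]

For real matrices with standard dot products, the defining identity <Ax, y> = <x, A^* y> gives (Ax)^T y = x^T (A^*) y, i.e. x^T A^T y = x^T (A^*) y. Since this holds for all x, y, we must have A^* = A^T. Therefore
A^* =
[[2, 2],
 [-3, -2]].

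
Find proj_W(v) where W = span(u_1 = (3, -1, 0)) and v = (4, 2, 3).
proj_W(v) = (3, -1, 0)

Set up U = [u_1 | ... | u_1] ∈ R^(3×1). The projector onto W = col(U) is P = U (U^T U)^(-1) U^T.
Compute U^T U =
  [10],
and U^T v = (10).
Solve U^T U · c = U^T v for the coefficients: c = (1). The projection is proj_W(v) = U c.
Check: (v - proj_W(v)) · u_1 = 0  (should be 0).
Result: proj_W(v) = (3, -1, 0).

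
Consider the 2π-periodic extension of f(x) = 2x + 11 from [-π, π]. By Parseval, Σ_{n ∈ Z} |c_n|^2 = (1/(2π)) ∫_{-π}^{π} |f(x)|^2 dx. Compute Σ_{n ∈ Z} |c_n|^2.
Σ |c_n|^2 = 4π^2/3 + 121

Expand and integrate term by term over [-π, π]:
  ∫ (2x)^2 dx = 4·(2π^3/3); ∫ 2·2·(11)·x dx = 0 (odd integrand); ∫ 11^2 dx = 121·2π.
So (1/(2π)) ∫_{-π}^{π} (2x + 11)^2 dx = 4π^2/3 + 121 = 4π^2/3 + 121.
Parseval ⇒ Σ |c_n|^2 = 4π^2/3 + 121.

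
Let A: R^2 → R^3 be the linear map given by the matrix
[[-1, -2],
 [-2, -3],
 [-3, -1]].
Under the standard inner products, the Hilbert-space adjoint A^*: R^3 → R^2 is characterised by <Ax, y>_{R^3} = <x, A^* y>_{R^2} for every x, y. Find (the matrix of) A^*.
A^* = A^T =
[[-1, -2, -3],
 [-2, -3, -1]]

For real matrices with standard dot products, the defining identity <Ax, y> = <x, A^* y> gives (Ax)^T y = x^T (A^*) y, i.e. x^T A^T y = x^T (A^*) y. Since this holds for all x, y, we must have A^* = A^T. Therefore
A^* =
[[-1, -2, -3],
 [-2, -3, -1]].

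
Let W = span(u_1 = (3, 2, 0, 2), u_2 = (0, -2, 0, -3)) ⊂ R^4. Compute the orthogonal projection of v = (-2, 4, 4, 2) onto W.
proj_W(v) = (-186/121, 232/121, 0, 410/121)

Set up U = [u_1 | ... | u_2] ∈ R^(4×2). The projector onto W = col(U) is P = U (U^T U)^(-1) U^T.
Compute U^T U =
  [17, -10]
  [-10, 13],
and U^T v = (6, -14).
Solve U^T U · c = U^T v for the coefficients: c = (-62/121, -178/121). The projection is proj_W(v) = U c.
Check: (v - proj_W(v)) · u_1 = 0  (should be 0).
Check: (v - proj_W(v)) · u_2 = 0  (should be 0).
Result: proj_W(v) = (-186/121, 232/121, 0, 410/121).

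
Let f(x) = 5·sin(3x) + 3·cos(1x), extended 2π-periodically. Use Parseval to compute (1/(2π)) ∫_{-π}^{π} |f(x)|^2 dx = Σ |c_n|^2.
Σ |c_n|^2 = 17

Expand |f|^2 and use orthogonality of {sin(nx), cos(mx)} on [-π, π]:
  ∫_{-π}^{π} sin(nx)^2 dx = π, ∫ cos(mx)^2 dx = π, and cross terms integrate to 0.
So ∫_{-π}^{π} f(x)^2 dx = 5^2 · π + 3^2 · π = (25 + 9)π.
Divide by 2π: (25 + 9)/2 = 17.
By Parseval, this equals Σ |c_n|^2.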